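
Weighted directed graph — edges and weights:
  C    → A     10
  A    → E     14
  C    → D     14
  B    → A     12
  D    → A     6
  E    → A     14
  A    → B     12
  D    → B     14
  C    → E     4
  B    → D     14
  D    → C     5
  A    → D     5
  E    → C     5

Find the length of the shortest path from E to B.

Routes from E to B:
E → A → B: 14 + 12 = 26
E → C → A → B: 5 + 10 + 12 = 27
E → C → D → B: 5 + 14 + 14 = 33
E → A → D → B: 14 + 5 + 14 = 33
E → C → A → D → B: 5 + 10 + 5 + 14 = 34
E → C → D → A → B: 5 + 14 + 6 + 12 = 37
Best route has total 26.

26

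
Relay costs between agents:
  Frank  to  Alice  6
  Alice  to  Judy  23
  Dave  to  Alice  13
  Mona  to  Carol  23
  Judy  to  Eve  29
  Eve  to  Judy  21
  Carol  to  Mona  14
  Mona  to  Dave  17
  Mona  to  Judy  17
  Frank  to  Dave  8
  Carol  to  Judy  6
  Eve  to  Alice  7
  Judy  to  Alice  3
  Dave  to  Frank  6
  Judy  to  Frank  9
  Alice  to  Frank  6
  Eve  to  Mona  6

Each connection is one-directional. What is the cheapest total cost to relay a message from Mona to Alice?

20

Checking several routes:
Mona → Dave → Alice: 17 + 13 = 30
Mona → Judy → Alice: 17 + 3 = 20
Mona → Dave → Frank → Alice: 17 + 6 + 6 = 29
Mona → Judy → Frank → Alice: 17 + 9 + 6 = 32
Mona → Carol → Judy → Alice: 23 + 6 + 3 = 32
The minimum is 20.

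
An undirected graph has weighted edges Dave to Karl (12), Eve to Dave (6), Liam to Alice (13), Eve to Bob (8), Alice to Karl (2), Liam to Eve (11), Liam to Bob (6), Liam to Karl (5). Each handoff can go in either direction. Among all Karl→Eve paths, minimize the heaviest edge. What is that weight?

Routes from Karl to Eve:
Karl→Alice→Liam→Bob→Eve: max(2, 13, 6, 8) = 13
Karl→Liam→Eve: max(5, 11) = 11
Karl→Dave→Eve: max(12, 6) = 12
Karl→Liam→Bob→Eve: max(5, 6, 8) = 8
Karl→Alice→Liam→Eve: max(2, 13, 11) = 13
The minimum achievable maximum is 8.

8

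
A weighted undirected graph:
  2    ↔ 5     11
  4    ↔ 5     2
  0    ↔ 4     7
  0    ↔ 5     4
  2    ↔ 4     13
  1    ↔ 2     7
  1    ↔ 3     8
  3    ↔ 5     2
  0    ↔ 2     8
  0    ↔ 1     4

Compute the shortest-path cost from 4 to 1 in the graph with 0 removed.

12

Paths from 4 to 1 avoiding 0:
4→2→1: 13 + 7 = 20
4→5→2→1: 2 + 11 + 7 = 20
4→2→5→3→1: 13 + 11 + 2 + 8 = 34
4→5→3→1: 2 + 2 + 8 = 12
Shortest: 12.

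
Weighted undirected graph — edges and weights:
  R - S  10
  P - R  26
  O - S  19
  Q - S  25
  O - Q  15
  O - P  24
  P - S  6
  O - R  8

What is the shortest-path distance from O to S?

A few of the O→S routes:
O - R - S: 8 + 10 = 18
O - S: 19
O - P - S: 24 + 6 = 30
O - R - P - S: 8 + 26 + 6 = 40
Best route has total 18.

18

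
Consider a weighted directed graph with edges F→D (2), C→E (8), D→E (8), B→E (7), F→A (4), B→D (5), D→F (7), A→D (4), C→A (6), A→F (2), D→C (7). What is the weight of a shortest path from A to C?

Paths from A to C:
A - D - C: 4 + 7 = 11
A - F - D - C: 2 + 2 + 7 = 11
Shortest: 11.

11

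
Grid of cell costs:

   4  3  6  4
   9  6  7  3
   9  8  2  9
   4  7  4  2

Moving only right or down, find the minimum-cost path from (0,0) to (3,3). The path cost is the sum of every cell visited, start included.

Cheapest: r0c0 r0c1 r0c2 r1c2 r2c2 r3c2 r3c3
  4 + 3 + 6 + 7 + 2 + 4 + 2 = 28

28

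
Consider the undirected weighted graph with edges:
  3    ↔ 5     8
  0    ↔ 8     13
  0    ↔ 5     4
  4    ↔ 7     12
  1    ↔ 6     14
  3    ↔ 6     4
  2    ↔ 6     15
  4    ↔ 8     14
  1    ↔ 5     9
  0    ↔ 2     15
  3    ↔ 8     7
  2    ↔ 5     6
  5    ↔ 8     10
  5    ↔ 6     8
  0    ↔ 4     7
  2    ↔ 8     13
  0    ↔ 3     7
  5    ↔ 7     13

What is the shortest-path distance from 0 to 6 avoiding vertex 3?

12

Comparing a few candidate routes:
0 → 5 → 2 → 6: 4 + 6 + 15 = 25
0 → 5 → 1 → 6: 4 + 9 + 14 = 27
0 → 5 → 6: 4 + 8 = 12
0 → 2 → 6: 15 + 15 = 30
0 → 2 → 5 → 6: 15 + 6 + 8 = 29
Best route has total 12.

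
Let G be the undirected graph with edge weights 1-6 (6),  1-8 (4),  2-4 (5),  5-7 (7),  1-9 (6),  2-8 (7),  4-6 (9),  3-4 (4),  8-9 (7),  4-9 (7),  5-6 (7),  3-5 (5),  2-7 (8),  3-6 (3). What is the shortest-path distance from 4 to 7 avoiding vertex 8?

A few of the 4→7 routes:
4 → 2 → 7: 5 + 8 = 13
4 → 6 → 5 → 7: 9 + 7 + 7 = 23
4 → 3 → 6 → 5 → 7: 4 + 3 + 7 + 7 = 21
4 → 3 → 5 → 7: 4 + 5 + 7 = 16
The minimum is 13.

13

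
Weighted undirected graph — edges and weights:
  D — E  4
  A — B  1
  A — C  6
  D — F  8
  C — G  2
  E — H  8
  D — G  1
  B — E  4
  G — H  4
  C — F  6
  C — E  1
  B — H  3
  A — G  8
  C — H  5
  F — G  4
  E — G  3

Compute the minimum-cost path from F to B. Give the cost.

Checking several routes:
F→G→E→B: 4 + 3 + 4 = 11
F→G→D→E→B: 4 + 1 + 4 + 4 = 13
F→C→E→B: 6 + 1 + 4 = 11
F→G→C→E→B: 4 + 2 + 1 + 4 = 11
F→G→H→B: 4 + 4 + 3 = 11
Best route has total 11.

11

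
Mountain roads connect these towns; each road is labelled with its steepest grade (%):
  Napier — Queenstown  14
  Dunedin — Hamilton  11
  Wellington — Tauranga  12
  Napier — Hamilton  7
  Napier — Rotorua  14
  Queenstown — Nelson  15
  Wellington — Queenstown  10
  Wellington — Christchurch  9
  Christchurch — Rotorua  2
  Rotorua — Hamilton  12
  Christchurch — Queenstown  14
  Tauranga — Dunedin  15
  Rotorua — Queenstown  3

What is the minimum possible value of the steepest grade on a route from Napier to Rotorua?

12

Some routes from Napier to Rotorua:
Napier-Rotorua: max(14) = 14
Napier-Hamilton-Dunedin-Tauranga-Wellington-Christchurch-Rotorua: max(7, 11, 15, 12, 9, 2) = 15
Napier-Queenstown-Wellington-Christchurch-Rotorua: max(14, 10, 9, 2) = 14
Napier-Hamilton-Rotorua: max(7, 12) = 12
Napier-Queenstown-Rotorua: max(14, 3) = 14
Napier-Queenstown-Christchurch-Rotorua: max(14, 14, 2) = 14
Best route has worst link 12%.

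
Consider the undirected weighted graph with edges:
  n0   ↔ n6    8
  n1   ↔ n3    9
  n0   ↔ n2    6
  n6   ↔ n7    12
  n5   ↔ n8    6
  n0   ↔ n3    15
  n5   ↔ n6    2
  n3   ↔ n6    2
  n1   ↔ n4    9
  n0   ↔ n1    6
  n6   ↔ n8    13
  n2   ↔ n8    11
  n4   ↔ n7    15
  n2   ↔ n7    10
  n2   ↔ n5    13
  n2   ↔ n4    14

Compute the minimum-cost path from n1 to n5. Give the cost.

Comparing a few candidate routes:
n1 -> n0 -> n2 -> n5: 6 + 6 + 13 = 25
n1 -> n3 -> n6 -> n8 -> n5: 9 + 2 + 13 + 6 = 30
n1 -> n0 -> n2 -> n8 -> n5: 6 + 6 + 11 + 6 = 29
n1 -> n0 -> n3 -> n6 -> n5: 6 + 15 + 2 + 2 = 25
n1 -> n3 -> n6 -> n5: 9 + 2 + 2 = 13
n1 -> n0 -> n6 -> n5: 6 + 8 + 2 = 16
Best route has total 13.

13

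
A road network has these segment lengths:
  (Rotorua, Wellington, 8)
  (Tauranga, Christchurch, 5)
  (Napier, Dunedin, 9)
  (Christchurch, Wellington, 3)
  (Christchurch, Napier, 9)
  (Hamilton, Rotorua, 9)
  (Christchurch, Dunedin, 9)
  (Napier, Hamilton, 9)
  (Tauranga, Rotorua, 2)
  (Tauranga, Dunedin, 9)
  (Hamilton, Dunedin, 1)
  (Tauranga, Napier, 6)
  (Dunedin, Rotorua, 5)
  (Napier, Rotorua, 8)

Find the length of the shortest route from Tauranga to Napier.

Comparing a few candidate routes:
Tauranga - Rotorua - Napier: 2 + 8 = 10
Tauranga - Christchurch - Napier: 5 + 9 = 14
Tauranga - Napier: 6
Shortest: 6.

6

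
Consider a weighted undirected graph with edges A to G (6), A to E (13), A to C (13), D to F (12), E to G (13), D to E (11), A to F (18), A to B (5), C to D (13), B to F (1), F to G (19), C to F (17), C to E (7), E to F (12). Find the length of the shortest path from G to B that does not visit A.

Paths from G to B avoiding A:
G→E→F→B: 13 + 12 + 1 = 26
G→E→D→F→B: 13 + 11 + 12 + 1 = 37
G→E→C→D→F→B: 13 + 7 + 13 + 12 + 1 = 46
G→E→C→F→B: 13 + 7 + 17 + 1 = 38
G→E→D→C→F→B: 13 + 11 + 13 + 17 + 1 = 55
G→F→B: 19 + 1 = 20
The minimum is 20.

20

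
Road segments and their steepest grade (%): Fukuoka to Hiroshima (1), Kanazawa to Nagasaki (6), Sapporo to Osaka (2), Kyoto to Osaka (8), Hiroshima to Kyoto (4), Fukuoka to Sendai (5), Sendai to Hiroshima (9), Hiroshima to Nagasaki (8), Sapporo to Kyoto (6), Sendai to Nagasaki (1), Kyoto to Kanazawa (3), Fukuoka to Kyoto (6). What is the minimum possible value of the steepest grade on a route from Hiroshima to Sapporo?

6

Some routes from Hiroshima to Sapporo:
Hiroshima-Fukuoka-Kyoto-Sapporo: max(1, 6, 6) = 6
Hiroshima-Kyoto-Sapporo: max(4, 6) = 6
Hiroshima-Fukuoka-Sendai-Nagasaki-Kanazawa-Kyoto-Sapporo: max(1, 5, 1, 6, 3, 6) = 6
The minimum achievable maximum is 6%.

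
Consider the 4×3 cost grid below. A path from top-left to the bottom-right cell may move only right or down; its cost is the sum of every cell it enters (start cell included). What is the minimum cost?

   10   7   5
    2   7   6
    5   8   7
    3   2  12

One optimal route is r0c0 -> r1c0 -> r2c0 -> r3c0 -> r3c1 -> r3c2.
Its cost is 10 + 2 + 5 + 3 + 2 + 12 = 34.
(Top row then right column would cost 47.)

34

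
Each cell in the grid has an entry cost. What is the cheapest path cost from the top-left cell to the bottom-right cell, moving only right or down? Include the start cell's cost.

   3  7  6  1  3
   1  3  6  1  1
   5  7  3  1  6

21

Best path: (0,0) → (1,0) → (1,1) → (1,2) → (1,3) → (1,4) → (2,4)
Cost: 3 + 1 + 3 + 6 + 1 + 1 + 6 = 21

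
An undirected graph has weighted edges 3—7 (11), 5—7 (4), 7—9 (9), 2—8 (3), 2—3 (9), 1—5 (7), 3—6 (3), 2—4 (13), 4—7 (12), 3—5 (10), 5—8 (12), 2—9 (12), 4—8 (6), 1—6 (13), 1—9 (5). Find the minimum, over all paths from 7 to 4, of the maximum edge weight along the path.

10

Comparing a few candidate routes:
7 -> 5 -> 3 -> 2 -> 8 -> 4: max(4, 10, 9, 3, 6) = 10
7 -> 9 -> 1 -> 5 -> 3 -> 2 -> 8 -> 4: max(9, 5, 7, 10, 9, 3, 6) = 10
7 -> 3 -> 2 -> 8 -> 4: max(11, 9, 3, 6) = 11
7 -> 9 -> 2 -> 3 -> 5 -> 8 -> 4: max(9, 12, 9, 10, 12, 6) = 12
The minimum achievable maximum is 10.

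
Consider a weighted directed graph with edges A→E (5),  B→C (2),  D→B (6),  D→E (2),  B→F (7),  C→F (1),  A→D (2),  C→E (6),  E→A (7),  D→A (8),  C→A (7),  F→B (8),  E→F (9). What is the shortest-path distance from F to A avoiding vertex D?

Paths from F to A avoiding D:
F → B → C → E → A: 8 + 2 + 6 + 7 = 23
F → B → C → A: 8 + 2 + 7 = 17
The minimum is 17.

17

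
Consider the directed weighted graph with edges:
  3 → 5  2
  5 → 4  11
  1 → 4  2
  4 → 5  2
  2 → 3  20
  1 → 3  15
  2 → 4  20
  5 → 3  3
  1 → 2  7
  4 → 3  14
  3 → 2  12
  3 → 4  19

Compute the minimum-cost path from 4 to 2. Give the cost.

17

Routes from 4 to 2:
4 -> 5 -> 3 -> 2: 2 + 3 + 12 = 17
4 -> 3 -> 2: 14 + 12 = 26
Shortest: 17.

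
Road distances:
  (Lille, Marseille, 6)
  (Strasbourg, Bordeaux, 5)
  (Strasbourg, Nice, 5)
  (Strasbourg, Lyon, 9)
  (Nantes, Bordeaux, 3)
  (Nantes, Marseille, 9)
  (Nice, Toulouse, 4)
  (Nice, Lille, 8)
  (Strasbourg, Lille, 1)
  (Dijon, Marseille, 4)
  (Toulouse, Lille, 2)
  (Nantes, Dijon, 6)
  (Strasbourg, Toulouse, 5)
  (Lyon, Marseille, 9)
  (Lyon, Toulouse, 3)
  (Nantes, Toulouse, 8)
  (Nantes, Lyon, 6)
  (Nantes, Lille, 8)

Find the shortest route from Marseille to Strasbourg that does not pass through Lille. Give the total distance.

17

A few of the Marseille→Strasbourg routes:
Marseille→Lyon→Toulouse→Strasbourg: 9 + 3 + 5 = 17
Marseille→Nantes→Bordeaux→Strasbourg: 9 + 3 + 5 = 17
Marseille→Dijon→Nantes→Bordeaux→Strasbourg: 4 + 6 + 3 + 5 = 18
Shortest: 17.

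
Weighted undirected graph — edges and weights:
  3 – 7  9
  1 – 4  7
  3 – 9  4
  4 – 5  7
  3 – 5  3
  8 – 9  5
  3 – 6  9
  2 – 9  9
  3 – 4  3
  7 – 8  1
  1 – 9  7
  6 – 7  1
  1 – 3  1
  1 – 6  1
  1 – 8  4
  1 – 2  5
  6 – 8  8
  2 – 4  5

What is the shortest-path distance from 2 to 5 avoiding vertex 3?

A few of the 2→5 routes:
2 -> 1 -> 4 -> 5: 5 + 7 + 7 = 19
2 -> 9 -> 1 -> 4 -> 5: 9 + 7 + 7 + 7 = 30
2 -> 9 -> 8 -> 7 -> 6 -> 1 -> 4 -> 5: 9 + 5 + 1 + 1 + 1 + 7 + 7 = 31
2 -> 4 -> 5: 5 + 7 = 12
Best route has total 12.

12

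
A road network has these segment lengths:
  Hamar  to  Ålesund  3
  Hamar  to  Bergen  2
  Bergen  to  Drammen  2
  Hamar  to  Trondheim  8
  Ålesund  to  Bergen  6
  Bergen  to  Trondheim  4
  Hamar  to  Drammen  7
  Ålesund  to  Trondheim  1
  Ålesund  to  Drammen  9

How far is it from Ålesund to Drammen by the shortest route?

7

A few of the Ålesund→Drammen routes:
Ålesund-Bergen-Drammen: 6 + 2 = 8
Ålesund-Trondheim-Bergen-Drammen: 1 + 4 + 2 = 7
Ålesund-Drammen: 9
Ålesund-Hamar-Bergen-Drammen: 3 + 2 + 2 = 7
Shortest: 7.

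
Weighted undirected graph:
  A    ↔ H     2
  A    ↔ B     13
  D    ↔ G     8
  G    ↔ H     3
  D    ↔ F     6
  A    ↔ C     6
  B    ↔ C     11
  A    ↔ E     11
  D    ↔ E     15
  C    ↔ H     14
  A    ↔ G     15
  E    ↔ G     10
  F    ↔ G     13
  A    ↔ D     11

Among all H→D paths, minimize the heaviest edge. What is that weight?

8

Comparing a few candidate routes:
H → G → D: max(3, 8) = 8
H → G → E → A → D: max(3, 10, 11, 11) = 11
H → A → E → G → D: max(2, 11, 10, 8) = 11
H → A → D: max(2, 11) = 11
The minimum achievable maximum is 8.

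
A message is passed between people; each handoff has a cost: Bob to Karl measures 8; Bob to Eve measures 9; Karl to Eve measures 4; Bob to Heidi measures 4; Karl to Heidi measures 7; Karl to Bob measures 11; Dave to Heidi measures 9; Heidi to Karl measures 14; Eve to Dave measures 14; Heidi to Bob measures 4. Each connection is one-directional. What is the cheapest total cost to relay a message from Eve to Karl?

Candidate routes:
Eve - Dave - Heidi - Karl: 14 + 9 + 14 = 37
Eve - Dave - Heidi - Bob - Karl: 14 + 9 + 4 + 8 = 35
The minimum is 35.

35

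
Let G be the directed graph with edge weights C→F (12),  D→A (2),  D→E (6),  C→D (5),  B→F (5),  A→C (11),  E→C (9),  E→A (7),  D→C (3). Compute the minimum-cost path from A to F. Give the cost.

Candidate routes:
A-C-F: 11 + 12 = 23
The minimum is 23.

23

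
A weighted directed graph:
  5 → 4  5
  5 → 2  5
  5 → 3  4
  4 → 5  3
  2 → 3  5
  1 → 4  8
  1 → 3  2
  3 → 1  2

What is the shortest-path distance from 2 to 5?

18

Candidate routes:
2 - 3 - 1 - 4 - 5: 5 + 2 + 8 + 3 = 18
Shortest: 18.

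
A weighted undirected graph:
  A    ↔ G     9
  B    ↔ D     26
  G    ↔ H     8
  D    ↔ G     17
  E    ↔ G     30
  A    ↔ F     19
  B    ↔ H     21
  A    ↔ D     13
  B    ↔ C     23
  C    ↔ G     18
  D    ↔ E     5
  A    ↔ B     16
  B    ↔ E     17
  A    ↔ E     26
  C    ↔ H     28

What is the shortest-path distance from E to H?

Comparing a few candidate routes:
E - G - H: 30 + 8 = 38
E - D - G - H: 5 + 17 + 8 = 30
E - B - H: 17 + 21 = 38
E - D - A - G - H: 5 + 13 + 9 + 8 = 35
The minimum is 30.

30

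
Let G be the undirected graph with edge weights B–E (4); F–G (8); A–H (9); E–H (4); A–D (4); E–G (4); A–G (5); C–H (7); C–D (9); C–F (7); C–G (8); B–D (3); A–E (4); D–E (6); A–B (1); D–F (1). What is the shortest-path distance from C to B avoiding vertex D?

14

Checking several routes:
C → G → E → A → B: 8 + 4 + 4 + 1 = 17
C → G → E → B: 8 + 4 + 4 = 16
C → H → E → A → B: 7 + 4 + 4 + 1 = 16
C → G → A → B: 8 + 5 + 1 = 14
C → H → E → B: 7 + 4 + 4 = 15
Shortest: 14.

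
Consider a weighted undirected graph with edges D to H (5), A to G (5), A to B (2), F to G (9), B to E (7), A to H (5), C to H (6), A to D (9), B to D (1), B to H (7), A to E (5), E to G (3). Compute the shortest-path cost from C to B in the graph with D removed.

Candidate routes:
C-H-B: 6 + 7 = 13
C-H-A-G-E-B: 6 + 5 + 5 + 3 + 7 = 26
C-H-A-E-B: 6 + 5 + 5 + 7 = 23
C-H-A-B: 6 + 5 + 2 = 13
Best route has total 13.

13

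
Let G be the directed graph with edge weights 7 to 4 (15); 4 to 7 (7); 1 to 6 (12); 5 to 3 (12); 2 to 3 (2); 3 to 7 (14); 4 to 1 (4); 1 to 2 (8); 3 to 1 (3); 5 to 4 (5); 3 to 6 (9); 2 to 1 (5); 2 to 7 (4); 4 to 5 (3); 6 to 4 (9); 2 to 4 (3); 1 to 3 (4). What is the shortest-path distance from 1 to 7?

A few of the 1→7 routes:
1 → 2 → 7: 8 + 4 = 12
1 → 3 → 7: 4 + 14 = 18
1 → 2 → 4 → 7: 8 + 3 + 7 = 18
1 → 2 → 3 → 7: 8 + 2 + 14 = 24
Shortest: 12.

12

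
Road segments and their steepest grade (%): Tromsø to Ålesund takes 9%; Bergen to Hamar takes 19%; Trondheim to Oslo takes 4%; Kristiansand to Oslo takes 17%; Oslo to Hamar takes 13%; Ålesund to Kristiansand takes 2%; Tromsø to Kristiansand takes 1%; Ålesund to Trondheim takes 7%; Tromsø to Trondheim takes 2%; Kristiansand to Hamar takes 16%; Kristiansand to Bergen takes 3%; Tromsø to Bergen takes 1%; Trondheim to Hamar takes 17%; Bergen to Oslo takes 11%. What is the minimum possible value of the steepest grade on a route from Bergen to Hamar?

13

A few of the Bergen→Hamar routes:
Bergen -> Kristiansand -> Ålesund -> Trondheim -> Oslo -> Hamar: max(3, 2, 7, 4, 13) = 13
Bergen -> Kristiansand -> Tromsø -> Ålesund -> Trondheim -> Oslo -> Hamar: max(3, 1, 9, 7, 4, 13) = 13
Bergen -> Kristiansand -> Ålesund -> Tromsø -> Trondheim -> Oslo -> Hamar: max(3, 2, 9, 2, 4, 13) = 13
The minimum achievable maximum is 13%.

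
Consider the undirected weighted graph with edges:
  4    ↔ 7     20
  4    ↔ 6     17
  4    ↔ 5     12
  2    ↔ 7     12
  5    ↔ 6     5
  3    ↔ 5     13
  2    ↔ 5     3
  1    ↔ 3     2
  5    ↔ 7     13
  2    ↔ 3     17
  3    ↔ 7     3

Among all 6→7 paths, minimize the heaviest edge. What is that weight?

12

Comparing a few candidate routes:
6 - 5 - 3 - 7: max(5, 13, 3) = 13
6 - 5 - 2 - 7: max(5, 3, 12) = 12
6 - 5 - 7: max(5, 13) = 13
The minimum achievable maximum is 12.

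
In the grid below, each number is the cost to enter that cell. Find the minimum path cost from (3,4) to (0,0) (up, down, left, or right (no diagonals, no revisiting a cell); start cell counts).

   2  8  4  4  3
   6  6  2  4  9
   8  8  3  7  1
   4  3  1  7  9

Take r3c4→r2c4→r2c3→r2c2→r1c2→r0c2→r0c1→r0c0 for a total of 9 + 1 + 7 + 3 + 2 + 4 + 8 + 2 = 36.

36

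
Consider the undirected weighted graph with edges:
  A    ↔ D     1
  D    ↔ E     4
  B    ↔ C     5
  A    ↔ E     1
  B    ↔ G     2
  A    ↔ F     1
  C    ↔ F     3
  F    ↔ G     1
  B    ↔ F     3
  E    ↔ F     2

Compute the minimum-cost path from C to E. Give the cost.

5

Comparing a few candidate routes:
C→B→G→F→E: 5 + 2 + 1 + 2 = 10
C→B→F→A→E: 5 + 3 + 1 + 1 = 10
C→F→A→D→E: 3 + 1 + 1 + 4 = 9
C→B→G→F→A→E: 5 + 2 + 1 + 1 + 1 = 10
C→F→A→E: 3 + 1 + 1 = 5
C→F→E: 3 + 2 = 5
Shortest: 5.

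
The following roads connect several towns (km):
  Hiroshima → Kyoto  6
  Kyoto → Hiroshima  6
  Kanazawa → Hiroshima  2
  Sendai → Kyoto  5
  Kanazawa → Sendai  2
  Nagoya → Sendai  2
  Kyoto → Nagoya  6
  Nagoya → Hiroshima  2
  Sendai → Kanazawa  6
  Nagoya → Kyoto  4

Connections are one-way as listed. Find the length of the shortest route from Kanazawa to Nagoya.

13

Paths from Kanazawa to Nagoya:
Kanazawa-Sendai-Kyoto-Nagoya: 2 + 5 + 6 = 13
Kanazawa-Hiroshima-Kyoto-Nagoya: 2 + 6 + 6 = 14
The minimum is 13 km.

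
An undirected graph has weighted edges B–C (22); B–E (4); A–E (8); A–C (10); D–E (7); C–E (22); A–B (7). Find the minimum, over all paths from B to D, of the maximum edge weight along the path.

Some routes from B to D:
B - E - D: max(4, 7) = 7
B - A - C - E - D: max(7, 10, 22, 7) = 22
B - A - E - D: max(7, 8, 7) = 8
Best route has worst link 7.

7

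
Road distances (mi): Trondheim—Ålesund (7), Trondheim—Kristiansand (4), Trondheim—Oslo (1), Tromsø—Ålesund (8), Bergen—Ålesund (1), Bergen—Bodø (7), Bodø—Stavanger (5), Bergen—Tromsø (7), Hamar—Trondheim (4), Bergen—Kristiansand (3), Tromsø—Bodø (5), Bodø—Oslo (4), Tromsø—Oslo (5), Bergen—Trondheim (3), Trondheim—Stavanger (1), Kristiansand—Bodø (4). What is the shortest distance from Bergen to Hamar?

7

Comparing a few candidate routes:
Bergen - Kristiansand - Bodø - Stavanger - Trondheim - Hamar: 3 + 4 + 5 + 1 + 4 = 17
Bergen - Trondheim - Hamar: 3 + 4 = 7
Bergen - Kristiansand - Bodø - Oslo - Trondheim - Hamar: 3 + 4 + 4 + 1 + 4 = 16
Bergen - Ålesund - Trondheim - Hamar: 1 + 7 + 4 = 12
Bergen - Kristiansand - Trondheim - Hamar: 3 + 4 + 4 = 11
Bergen - Bodø - Oslo - Trondheim - Hamar: 7 + 4 + 1 + 4 = 16
Shortest: 7 mi.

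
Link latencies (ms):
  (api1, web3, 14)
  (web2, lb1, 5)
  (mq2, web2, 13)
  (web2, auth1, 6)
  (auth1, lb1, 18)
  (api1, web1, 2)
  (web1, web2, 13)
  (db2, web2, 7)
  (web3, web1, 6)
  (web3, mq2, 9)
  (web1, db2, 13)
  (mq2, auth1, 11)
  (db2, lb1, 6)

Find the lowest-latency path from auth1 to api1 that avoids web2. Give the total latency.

Some routes from auth1 to api1 avoiding web2:
auth1 → lb1 → db2 → web1 → api1: 18 + 6 + 13 + 2 = 39
auth1 → mq2 → web3 → api1: 11 + 9 + 14 = 34
auth1 → mq2 → web3 → web1 → api1: 11 + 9 + 6 + 2 = 28
The minimum is 28 ms.

28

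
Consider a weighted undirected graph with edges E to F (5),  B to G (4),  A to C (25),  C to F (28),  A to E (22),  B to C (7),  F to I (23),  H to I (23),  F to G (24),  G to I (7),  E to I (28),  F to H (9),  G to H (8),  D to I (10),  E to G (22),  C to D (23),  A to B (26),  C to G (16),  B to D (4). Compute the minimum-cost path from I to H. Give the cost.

Some routes from I to H:
I -> G -> F -> H: 7 + 24 + 9 = 40
I -> F -> H: 23 + 9 = 32
I -> H: 23
I -> E -> F -> H: 28 + 5 + 9 = 42
I -> G -> H: 7 + 8 = 15
I -> D -> B -> G -> H: 10 + 4 + 4 + 8 = 26
Best route has total 15.

15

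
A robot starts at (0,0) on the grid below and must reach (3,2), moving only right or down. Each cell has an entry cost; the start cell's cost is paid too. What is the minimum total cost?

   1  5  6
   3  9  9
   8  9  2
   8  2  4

One optimal route is r0c0 r1c0 r2c0 r3c0 r3c1 r3c2.
Its cost is 1 + 3 + 8 + 8 + 2 + 4 = 26.
(Top row then right column would cost 27.)

26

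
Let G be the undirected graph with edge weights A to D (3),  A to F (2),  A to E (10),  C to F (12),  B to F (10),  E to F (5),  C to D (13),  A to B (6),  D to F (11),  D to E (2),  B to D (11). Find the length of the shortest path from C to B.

20

Some routes from C to B:
C - F - B: 12 + 10 = 22
C - D - B: 13 + 11 = 24
C - D - A - B: 13 + 3 + 6 = 22
C - F - A - B: 12 + 2 + 6 = 20
Shortest: 20.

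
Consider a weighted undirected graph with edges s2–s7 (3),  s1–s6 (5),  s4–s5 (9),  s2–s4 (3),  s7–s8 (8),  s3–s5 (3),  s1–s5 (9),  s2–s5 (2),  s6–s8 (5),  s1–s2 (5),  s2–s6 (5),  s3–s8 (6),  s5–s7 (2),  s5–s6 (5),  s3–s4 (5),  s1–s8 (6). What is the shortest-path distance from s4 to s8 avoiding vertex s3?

13

Some routes from s4 to s8 avoiding s3:
s4-s2-s6-s8: 3 + 5 + 5 = 13
s4-s2-s7-s8: 3 + 3 + 8 = 14
s4-s2-s1-s8: 3 + 5 + 6 = 14
s4-s2-s5-s6-s8: 3 + 2 + 5 + 5 = 15
Best route has total 13.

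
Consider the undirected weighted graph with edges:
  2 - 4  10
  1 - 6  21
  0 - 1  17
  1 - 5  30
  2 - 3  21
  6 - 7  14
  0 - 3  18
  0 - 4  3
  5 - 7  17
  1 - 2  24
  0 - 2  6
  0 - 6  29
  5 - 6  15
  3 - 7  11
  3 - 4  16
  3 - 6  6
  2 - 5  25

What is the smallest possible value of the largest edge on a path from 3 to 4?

A few of the 3→4 routes:
3 → 2 → 0 → 4: max(21, 6, 3) = 21
3 → 4: max(16) = 16
3 → 0 → 4: max(18, 3) = 18
3 → 2 → 4: max(21, 10) = 21
3 → 0 → 2 → 4: max(18, 6, 10) = 18
The minimum achievable maximum is 16.

16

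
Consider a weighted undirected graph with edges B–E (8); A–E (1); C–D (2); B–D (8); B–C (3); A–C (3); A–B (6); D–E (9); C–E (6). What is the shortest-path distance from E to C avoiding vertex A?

A few of the E→C routes:
E-B-C: 8 + 3 = 11
E-C: 6
E-D-C: 9 + 2 = 11
Shortest: 6.

6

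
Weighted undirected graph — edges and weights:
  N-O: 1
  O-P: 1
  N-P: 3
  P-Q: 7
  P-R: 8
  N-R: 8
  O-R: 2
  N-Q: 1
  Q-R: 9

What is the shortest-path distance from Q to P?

Checking several routes:
Q → N → R → O → P: 1 + 8 + 2 + 1 = 12
Q → P: 7
Q → R → O → P: 9 + 2 + 1 = 12
Q → N → O → P: 1 + 1 + 1 = 3
Q → N → P: 1 + 3 = 4
Q → N → O → R → P: 1 + 1 + 2 + 8 = 12
The minimum is 3.

3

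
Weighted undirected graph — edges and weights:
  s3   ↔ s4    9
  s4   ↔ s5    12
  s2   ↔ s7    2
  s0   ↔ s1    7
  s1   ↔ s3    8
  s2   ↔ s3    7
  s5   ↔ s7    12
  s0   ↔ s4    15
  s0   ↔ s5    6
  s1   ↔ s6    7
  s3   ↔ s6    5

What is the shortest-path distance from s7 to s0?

A few of the s7→s0 routes:
s7 -> s2 -> s3 -> s1 -> s0: 2 + 7 + 8 + 7 = 24
s7 -> s2 -> s3 -> s4 -> s0: 2 + 7 + 9 + 15 = 33
s7 -> s5 -> s0: 12 + 6 = 18
s7 -> s2 -> s3 -> s6 -> s1 -> s0: 2 + 7 + 5 + 7 + 7 = 28
Shortest: 18.

18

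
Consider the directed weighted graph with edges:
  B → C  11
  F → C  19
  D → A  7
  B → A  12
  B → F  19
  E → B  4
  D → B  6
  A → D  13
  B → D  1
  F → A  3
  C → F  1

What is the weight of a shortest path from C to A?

4

Candidate routes:
C -> F -> A: 1 + 3 = 4
Best route has total 4.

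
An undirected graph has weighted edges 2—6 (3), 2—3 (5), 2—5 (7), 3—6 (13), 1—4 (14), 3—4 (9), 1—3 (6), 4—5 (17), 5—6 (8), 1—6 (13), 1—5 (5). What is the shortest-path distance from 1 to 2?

11

Checking several routes:
1 → 5 → 2: 5 + 7 = 12
1 → 3 → 2: 6 + 5 = 11
1 → 6 → 2: 13 + 3 = 16
Best route has total 11.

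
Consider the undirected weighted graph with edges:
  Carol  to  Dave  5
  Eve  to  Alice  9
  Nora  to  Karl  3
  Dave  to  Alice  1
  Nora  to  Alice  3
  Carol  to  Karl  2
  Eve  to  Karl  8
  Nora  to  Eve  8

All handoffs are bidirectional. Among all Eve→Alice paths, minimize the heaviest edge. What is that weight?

8

Some routes from Eve to Alice:
Eve - Karl - Nora - Alice: max(8, 3, 3) = 8
Eve - Nora - Karl - Carol - Dave - Alice: max(8, 3, 2, 5, 1) = 8
Eve - Nora - Alice: max(8, 3) = 8
Smallest bottleneck: 8.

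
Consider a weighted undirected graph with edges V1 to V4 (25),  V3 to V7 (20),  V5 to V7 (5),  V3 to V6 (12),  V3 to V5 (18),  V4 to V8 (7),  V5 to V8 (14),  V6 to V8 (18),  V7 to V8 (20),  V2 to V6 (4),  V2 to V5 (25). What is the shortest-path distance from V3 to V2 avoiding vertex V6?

Routes from V3 to V2 avoiding V6:
V3 -> V7 -> V5 -> V2: 20 + 5 + 25 = 50
V3 -> V7 -> V8 -> V5 -> V2: 20 + 20 + 14 + 25 = 79
V3 -> V5 -> V2: 18 + 25 = 43
Best route has total 43.

43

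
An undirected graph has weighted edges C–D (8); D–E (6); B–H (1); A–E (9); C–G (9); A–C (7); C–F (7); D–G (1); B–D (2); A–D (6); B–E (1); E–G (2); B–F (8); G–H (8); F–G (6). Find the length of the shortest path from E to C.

11

A few of the E→C routes:
E -> G -> F -> C: 2 + 6 + 7 = 15
E -> B -> D -> G -> C: 1 + 2 + 1 + 9 = 13
E -> G -> D -> C: 2 + 1 + 8 = 11
E -> G -> C: 2 + 9 = 11
E -> B -> D -> C: 1 + 2 + 8 = 11
E -> D -> C: 6 + 8 = 14
Best route has total 11.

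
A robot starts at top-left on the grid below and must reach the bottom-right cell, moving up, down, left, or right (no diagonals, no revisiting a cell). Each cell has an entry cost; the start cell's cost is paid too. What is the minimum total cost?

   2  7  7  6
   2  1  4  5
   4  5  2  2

Best path: r0c0 → r1c0 → r1c1 → r1c2 → r2c2 → r2c3
Cost: 2 + 2 + 1 + 4 + 2 + 2 = 13

13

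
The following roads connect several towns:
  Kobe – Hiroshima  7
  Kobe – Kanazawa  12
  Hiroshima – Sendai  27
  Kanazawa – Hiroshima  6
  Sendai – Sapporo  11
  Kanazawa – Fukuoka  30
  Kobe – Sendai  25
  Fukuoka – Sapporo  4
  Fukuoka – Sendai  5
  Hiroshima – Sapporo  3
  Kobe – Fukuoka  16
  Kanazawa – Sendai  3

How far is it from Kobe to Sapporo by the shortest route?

Checking several routes:
Kobe-Hiroshima-Kanazawa-Sendai-Fukuoka-Sapporo: 7 + 6 + 3 + 5 + 4 = 25
Kobe-Kanazawa-Hiroshima-Sapporo: 12 + 6 + 3 = 21
Kobe-Fukuoka-Sapporo: 16 + 4 = 20
Kobe-Kanazawa-Sendai-Fukuoka-Sapporo: 12 + 3 + 5 + 4 = 24
Kobe-Hiroshima-Sapporo: 7 + 3 = 10
The minimum is 10.

10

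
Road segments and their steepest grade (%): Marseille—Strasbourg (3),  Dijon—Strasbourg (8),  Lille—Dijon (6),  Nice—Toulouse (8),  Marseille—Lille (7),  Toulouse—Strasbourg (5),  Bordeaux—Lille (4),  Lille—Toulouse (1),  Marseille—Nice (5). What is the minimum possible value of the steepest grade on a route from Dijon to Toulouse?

6

Paths from Dijon to Toulouse:
Dijon -> Strasbourg -> Marseille -> Lille -> Toulouse: max(8, 3, 7, 1) = 8
Dijon -> Lille -> Toulouse: max(6, 1) = 6
Dijon -> Strasbourg -> Toulouse: max(8, 5) = 8
Dijon -> Lille -> Marseille -> Nice -> Toulouse: max(6, 7, 5, 8) = 8
Dijon -> Strasbourg -> Marseille -> Nice -> Toulouse: max(8, 3, 5, 8) = 8
Dijon -> Lille -> Marseille -> Strasbourg -> Toulouse: max(6, 7, 3, 5) = 7
Best route has worst link 6%.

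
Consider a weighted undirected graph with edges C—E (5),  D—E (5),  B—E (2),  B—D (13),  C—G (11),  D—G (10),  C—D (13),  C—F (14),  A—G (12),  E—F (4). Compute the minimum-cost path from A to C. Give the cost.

Checking several routes:
A→G→D→B→E→C: 12 + 10 + 13 + 2 + 5 = 42
A→G→D→E→F→C: 12 + 10 + 5 + 4 + 14 = 45
A→G→D→C: 12 + 10 + 13 = 35
A→G→D→E→C: 12 + 10 + 5 + 5 = 32
A→G→C: 12 + 11 = 23
Shortest: 23.

23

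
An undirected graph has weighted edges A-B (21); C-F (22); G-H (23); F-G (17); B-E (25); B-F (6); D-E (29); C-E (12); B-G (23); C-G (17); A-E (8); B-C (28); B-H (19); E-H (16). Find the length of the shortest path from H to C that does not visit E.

Some routes from H to C avoiding E:
H -> G -> C: 23 + 17 = 40
H -> B -> C: 19 + 28 = 47
H -> B -> F -> C: 19 + 6 + 22 = 47
The minimum is 40.

40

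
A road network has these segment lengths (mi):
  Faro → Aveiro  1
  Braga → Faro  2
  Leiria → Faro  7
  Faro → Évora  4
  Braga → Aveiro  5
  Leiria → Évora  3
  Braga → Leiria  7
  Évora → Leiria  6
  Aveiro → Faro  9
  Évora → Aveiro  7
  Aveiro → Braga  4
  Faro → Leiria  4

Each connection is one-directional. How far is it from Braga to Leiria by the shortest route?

Routes from Braga to Leiria:
Braga→Leiria: 7
Braga→Aveiro→Faro→Leiria: 5 + 9 + 4 = 18
Braga→Aveiro→Faro→Évora→Leiria: 5 + 9 + 4 + 6 = 24
Braga→Faro→Évora→Leiria: 2 + 4 + 6 = 12
Braga→Faro→Leiria: 2 + 4 = 6
The minimum is 6 mi.

6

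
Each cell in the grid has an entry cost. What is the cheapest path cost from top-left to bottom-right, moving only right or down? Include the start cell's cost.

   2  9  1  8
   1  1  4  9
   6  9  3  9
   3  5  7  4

22

Take r0c0 -> r1c0 -> r1c1 -> r1c2 -> r2c2 -> r3c2 -> r3c3 for a total of 2 + 1 + 1 + 4 + 3 + 7 + 4 = 22.
(Top row then right column would cost 42.)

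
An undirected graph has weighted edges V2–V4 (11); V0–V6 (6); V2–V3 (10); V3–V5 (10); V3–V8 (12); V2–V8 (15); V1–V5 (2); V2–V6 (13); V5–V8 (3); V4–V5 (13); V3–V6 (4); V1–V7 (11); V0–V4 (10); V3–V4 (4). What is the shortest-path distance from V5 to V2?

18

Some routes from V5 to V2:
V5-V4-V2: 13 + 11 = 24
V5-V8-V2: 3 + 15 = 18
V5-V3-V2: 10 + 10 = 20
V5-V8-V3-V2: 3 + 12 + 10 = 25
V5-V3-V4-V2: 10 + 4 + 11 = 25
Shortest: 18.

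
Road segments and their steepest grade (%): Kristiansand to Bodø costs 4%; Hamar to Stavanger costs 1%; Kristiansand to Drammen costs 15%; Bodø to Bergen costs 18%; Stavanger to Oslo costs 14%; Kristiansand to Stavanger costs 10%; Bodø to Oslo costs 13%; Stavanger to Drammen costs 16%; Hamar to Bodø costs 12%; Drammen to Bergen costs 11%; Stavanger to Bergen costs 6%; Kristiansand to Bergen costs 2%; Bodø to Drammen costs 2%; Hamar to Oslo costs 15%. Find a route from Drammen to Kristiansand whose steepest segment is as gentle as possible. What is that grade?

4

Comparing a few candidate routes:
Drammen → Bodø → Kristiansand: max(2, 4) = 4
Drammen → Bergen → Stavanger → Kristiansand: max(11, 6, 10) = 11
Drammen → Bergen → Kristiansand: max(11, 2) = 11
Drammen → Bodø → Hamar → Stavanger → Bergen → Kristiansand: max(2, 12, 1, 6, 2) = 12
Best route has worst link 4%.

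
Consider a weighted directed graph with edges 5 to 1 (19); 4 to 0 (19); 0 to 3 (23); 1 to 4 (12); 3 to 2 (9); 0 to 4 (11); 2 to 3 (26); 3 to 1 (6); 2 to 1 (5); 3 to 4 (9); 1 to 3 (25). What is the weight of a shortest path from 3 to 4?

9

Routes from 3 to 4:
3 -> 2 -> 1 -> 4: 9 + 5 + 12 = 26
3 -> 4: 9
3 -> 1 -> 4: 6 + 12 = 18
Best route has total 9.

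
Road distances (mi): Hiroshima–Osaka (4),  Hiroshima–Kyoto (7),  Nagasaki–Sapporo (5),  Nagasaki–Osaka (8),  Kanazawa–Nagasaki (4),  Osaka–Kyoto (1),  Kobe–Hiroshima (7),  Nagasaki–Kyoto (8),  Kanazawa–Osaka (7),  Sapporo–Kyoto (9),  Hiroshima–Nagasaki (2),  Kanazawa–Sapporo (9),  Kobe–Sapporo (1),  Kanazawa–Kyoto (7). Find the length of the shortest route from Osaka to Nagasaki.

6

Some routes from Osaka to Nagasaki:
Osaka-Hiroshima-Nagasaki: 4 + 2 = 6
Osaka-Nagasaki: 8
Osaka-Kyoto-Nagasaki: 1 + 8 = 9
Shortest: 6 mi.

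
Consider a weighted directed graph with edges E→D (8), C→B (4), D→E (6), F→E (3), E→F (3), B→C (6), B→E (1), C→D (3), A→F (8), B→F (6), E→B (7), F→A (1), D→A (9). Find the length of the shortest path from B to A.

5

Routes from B to A:
B-E-F-A: 1 + 3 + 1 = 5
B-F-A: 6 + 1 = 7
B-C-D-A: 6 + 3 + 9 = 18
B-C-D-E-F-A: 6 + 3 + 6 + 3 + 1 = 19
B-F-E-D-A: 6 + 3 + 8 + 9 = 26
B-E-D-A: 1 + 8 + 9 = 18
Best route has total 5.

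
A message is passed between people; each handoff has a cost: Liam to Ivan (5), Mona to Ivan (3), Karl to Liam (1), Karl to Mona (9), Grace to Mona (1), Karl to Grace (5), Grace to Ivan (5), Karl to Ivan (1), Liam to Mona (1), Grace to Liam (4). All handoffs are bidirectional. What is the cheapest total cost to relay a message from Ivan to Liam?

2

Checking several routes:
Ivan-Grace-Mona-Liam: 5 + 1 + 1 = 7
Ivan-Karl-Liam: 1 + 1 = 2
Ivan-Mona-Liam: 3 + 1 = 4
Ivan-Liam: 5
Ivan-Karl-Grace-Mona-Liam: 1 + 5 + 1 + 1 = 8
Shortest: 2.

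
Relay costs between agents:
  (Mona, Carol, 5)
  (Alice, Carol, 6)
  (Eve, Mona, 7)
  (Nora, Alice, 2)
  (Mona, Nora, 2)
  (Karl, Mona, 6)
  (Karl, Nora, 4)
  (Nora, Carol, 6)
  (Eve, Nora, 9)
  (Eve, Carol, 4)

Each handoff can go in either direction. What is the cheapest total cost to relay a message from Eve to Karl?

13

A few of the Eve→Karl routes:
Eve - Mona - Karl: 7 + 6 = 13
Eve - Nora - Karl: 9 + 4 = 13
Eve - Mona - Nora - Karl: 7 + 2 + 4 = 13
Eve - Carol - Nora - Karl: 4 + 6 + 4 = 14
Eve - Carol - Mona - Nora - Karl: 4 + 5 + 2 + 4 = 15
Best route has total 13.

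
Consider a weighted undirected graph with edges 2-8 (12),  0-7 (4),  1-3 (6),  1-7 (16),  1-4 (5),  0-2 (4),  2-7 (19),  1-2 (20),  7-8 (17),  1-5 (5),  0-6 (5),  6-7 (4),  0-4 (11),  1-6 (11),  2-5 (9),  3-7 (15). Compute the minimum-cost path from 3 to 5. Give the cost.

11

Checking several routes:
3-1-5: 6 + 5 = 11
3-1-2-5: 6 + 20 + 9 = 35
3-7-0-2-5: 15 + 4 + 4 + 9 = 32
Best route has total 11.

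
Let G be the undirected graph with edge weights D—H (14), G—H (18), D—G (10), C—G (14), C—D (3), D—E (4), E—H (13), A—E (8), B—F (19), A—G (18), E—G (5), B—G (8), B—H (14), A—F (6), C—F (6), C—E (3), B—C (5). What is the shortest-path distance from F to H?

22

Comparing a few candidate routes:
F-C-B-H: 6 + 5 + 14 = 25
F-C-D-H: 6 + 3 + 14 = 23
F-C-E-H: 6 + 3 + 13 = 22
Shortest: 22.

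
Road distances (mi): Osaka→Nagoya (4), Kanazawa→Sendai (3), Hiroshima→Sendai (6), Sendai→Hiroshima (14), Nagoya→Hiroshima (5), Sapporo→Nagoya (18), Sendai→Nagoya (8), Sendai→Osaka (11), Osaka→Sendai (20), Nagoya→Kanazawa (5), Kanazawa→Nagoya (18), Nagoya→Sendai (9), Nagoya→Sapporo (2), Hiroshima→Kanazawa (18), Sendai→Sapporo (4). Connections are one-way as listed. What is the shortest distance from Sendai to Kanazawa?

A few of the Sendai→Kanazawa routes:
Sendai-Sapporo-Nagoya-Kanazawa: 4 + 18 + 5 = 27
Sendai-Hiroshima-Kanazawa: 14 + 18 = 32
Sendai-Nagoya-Kanazawa: 8 + 5 = 13
Sendai-Osaka-Nagoya-Hiroshima-Kanazawa: 11 + 4 + 5 + 18 = 38
Sendai-Osaka-Nagoya-Kanazawa: 11 + 4 + 5 = 20
Sendai-Nagoya-Hiroshima-Kanazawa: 8 + 5 + 18 = 31
Best route has total 13 mi.

13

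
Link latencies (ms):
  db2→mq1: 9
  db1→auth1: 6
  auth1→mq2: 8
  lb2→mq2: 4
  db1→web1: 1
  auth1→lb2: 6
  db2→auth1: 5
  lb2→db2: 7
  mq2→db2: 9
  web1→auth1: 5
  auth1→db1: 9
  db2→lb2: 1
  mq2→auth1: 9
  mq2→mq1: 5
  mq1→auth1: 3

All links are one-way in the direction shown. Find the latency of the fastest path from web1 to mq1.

Some routes from web1 to mq1:
web1 -> auth1 -> mq2 -> mq1: 5 + 8 + 5 = 18
web1 -> auth1 -> mq2 -> db2 -> mq1: 5 + 8 + 9 + 9 = 31
web1 -> auth1 -> lb2 -> mq2 -> mq1: 5 + 6 + 4 + 5 = 20
web1 -> auth1 -> lb2 -> db2 -> mq1: 5 + 6 + 7 + 9 = 27
The minimum is 18 ms.

18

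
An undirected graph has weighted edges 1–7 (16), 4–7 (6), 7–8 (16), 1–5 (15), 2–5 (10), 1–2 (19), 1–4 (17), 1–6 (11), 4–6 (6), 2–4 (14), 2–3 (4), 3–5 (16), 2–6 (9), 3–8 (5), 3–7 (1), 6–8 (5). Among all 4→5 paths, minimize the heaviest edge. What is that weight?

10

Some routes from 4 to 5:
4 - 7 - 3 - 2 - 5: max(6, 1, 4, 10) = 10
4 - 7 - 3 - 8 - 6 - 2 - 5: max(6, 1, 5, 5, 9, 10) = 10
4 - 6 - 2 - 5: max(6, 9, 10) = 10
4 - 6 - 8 - 3 - 2 - 5: max(6, 5, 5, 4, 10) = 10
Best route has worst link 10.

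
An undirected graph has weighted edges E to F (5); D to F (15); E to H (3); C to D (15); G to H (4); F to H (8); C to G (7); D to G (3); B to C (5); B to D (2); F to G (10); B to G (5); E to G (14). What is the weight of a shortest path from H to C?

A few of the H→C routes:
H - G - B - C: 4 + 5 + 5 = 14
H - G - D - B - C: 4 + 3 + 2 + 5 = 14
H - G - C: 4 + 7 = 11
H - G - D - C: 4 + 3 + 15 = 22
H - E - G - C: 3 + 14 + 7 = 24
Best route has total 11.

11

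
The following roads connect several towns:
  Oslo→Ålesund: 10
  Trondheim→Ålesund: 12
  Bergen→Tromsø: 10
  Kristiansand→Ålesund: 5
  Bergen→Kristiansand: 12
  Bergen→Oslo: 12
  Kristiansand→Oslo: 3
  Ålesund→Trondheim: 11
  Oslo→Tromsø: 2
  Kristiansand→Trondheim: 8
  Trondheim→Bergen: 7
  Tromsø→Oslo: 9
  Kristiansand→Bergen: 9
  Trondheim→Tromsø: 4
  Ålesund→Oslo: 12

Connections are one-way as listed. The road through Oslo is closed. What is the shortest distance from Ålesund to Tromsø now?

Candidate routes:
Ålesund → Trondheim → Bergen → Tromsø: 11 + 7 + 10 = 28
Ålesund → Trondheim → Tromsø: 11 + 4 = 15
Shortest: 15.

15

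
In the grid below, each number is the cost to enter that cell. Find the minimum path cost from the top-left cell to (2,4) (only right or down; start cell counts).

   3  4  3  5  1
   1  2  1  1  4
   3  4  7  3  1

Best path: r0c0→r1c0→r1c1→r1c2→r1c3→r2c3→r2c4
Cost: 3 + 1 + 2 + 1 + 1 + 3 + 1 = 12
For comparison, the top-then-right route costs 21.

12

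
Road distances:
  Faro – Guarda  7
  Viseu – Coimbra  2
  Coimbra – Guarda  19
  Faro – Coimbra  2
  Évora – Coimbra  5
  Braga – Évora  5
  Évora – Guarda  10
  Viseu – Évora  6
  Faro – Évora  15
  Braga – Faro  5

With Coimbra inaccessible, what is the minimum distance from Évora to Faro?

Candidate routes:
Évora-Faro: 15
Évora-Guarda-Faro: 10 + 7 = 17
Évora-Braga-Faro: 5 + 5 = 10
The minimum is 10.

10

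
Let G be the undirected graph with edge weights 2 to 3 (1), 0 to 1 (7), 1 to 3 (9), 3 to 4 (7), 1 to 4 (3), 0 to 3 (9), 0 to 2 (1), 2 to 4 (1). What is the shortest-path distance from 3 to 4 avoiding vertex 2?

7

Candidate routes:
3 -> 0 -> 1 -> 4: 9 + 7 + 3 = 19
3 -> 4: 7
3 -> 1 -> 4: 9 + 3 = 12
The minimum is 7.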